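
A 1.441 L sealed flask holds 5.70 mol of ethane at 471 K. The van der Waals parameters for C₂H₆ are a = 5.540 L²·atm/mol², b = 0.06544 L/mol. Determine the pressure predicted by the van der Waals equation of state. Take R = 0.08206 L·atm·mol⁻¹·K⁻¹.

P = nRT/(V − nb) − a n²/V²
nRT/(V − nb) = (5.70)(0.08206)(471)/(1.441 − 5.70×0.06544) = 220.31/1.0680 = 206.28 atm
a n²/V² = (5.540)(5.70)²/(1.441)² = 86.683 atm
P = 206.28 − 86.683 = 119.6 atm

P ≈ 119.6 atm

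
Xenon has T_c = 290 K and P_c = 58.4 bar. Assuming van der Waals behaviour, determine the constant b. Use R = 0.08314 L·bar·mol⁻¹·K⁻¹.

From T_c = 8a/(27Rb) and P_c = a/(27b²): b = R T_c/(8 P_c).
b = (0.08314)(290)/(8×58.4) = 24.111/467.20 = 0.05161 L/mol

b ≈ 0.05161 L/mol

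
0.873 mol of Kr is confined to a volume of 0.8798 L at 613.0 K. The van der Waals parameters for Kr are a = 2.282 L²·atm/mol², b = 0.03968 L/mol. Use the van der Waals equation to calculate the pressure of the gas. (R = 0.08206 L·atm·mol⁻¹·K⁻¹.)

P ≈ 49.71 atm

P = nRT/(V − nb) − a n²/V²
nRT/(V − nb) = (0.873)(0.08206)(613.0)/(0.8798 − 0.873×0.03968) = 43.914/0.84516 = 51.959 atm
a n²/V² = (2.282)(0.873)²/(0.8798)² = 2.2469 atm
P = 51.959 − 2.2469 = 49.71 atm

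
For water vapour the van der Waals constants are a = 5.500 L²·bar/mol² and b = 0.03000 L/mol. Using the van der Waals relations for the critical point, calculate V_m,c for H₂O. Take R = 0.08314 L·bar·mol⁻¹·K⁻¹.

For a van der Waals gas, V_m,c = 3b.
V_m,c = 3×0.03000 = 0.09000 L/mol

V_m,c ≈ 0.09000 L/mol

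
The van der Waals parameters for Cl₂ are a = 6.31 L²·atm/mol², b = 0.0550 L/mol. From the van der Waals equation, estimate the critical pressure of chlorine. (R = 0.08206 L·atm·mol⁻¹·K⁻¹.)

For a van der Waals gas, P_c = a/(27b²).
P_c = 6.31/(27×(0.0550)²) = 6.31/0.081675 = 77.26 atm

P_c ≈ 77.26 atm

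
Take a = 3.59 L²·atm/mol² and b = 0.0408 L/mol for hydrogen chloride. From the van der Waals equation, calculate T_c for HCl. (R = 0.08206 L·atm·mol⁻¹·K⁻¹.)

T_c ≈ 317.7 K

For a van der Waals gas, T_c = 8a/(27Rb).
T_c = 8×3.59/(27×0.08206×0.0408) = 28.720/0.090397 = 317.7 K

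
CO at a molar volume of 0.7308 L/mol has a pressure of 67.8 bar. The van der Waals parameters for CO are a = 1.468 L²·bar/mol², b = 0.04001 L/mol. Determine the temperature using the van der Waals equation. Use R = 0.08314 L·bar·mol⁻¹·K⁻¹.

T = (P + a/V_m²)(V_m − b)/R
P + a/V_m² = 67.8 + 1.468/(0.7308)² = 70.549 bar
V_m − b = 0.7308 − 0.04001 = 0.69079 L/mol
T = (70.549)(0.69079)/0.08314 = 586.2 K

T ≈ 586.2 K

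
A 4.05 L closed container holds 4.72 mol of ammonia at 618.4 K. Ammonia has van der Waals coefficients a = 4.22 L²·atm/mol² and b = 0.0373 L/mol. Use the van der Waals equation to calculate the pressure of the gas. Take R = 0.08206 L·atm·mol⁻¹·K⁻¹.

P ≈ 56.10 atm

P = nRT/(V − nb) − a n²/V²
nRT/(V − nb) = (4.72)(0.08206)(618.4)/(4.05 − 4.72×0.0373) = 239.52/3.8739 = 61.829 atm
a n²/V² = (4.22)(4.72)²/(4.05)² = 5.7317 atm
P = 61.829 − 5.7317 = 56.10 atm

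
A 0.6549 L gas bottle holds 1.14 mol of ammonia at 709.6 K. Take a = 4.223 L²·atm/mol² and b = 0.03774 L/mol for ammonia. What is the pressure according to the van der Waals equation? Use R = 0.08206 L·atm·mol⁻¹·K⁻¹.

P = nRT/(V − nb) − a n²/V²
nRT/(V − nb) = (1.14)(0.08206)(709.6)/(0.6549 − 1.14×0.03774) = 66.382/0.61188 = 108.49 atm
a n²/V² = (4.223)(1.14)²/(0.6549)² = 12.796 atm
P = 108.49 − 12.796 = 95.69 atm

P ≈ 95.69 atm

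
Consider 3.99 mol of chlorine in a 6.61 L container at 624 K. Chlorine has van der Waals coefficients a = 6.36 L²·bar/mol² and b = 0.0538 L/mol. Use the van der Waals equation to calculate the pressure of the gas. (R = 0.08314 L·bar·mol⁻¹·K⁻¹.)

P = nRT/(V − nb) − a n²/V²
nRT/(V − nb) = (3.99)(0.08314)(624)/(6.61 − 3.99×0.0538) = 207.00/6.3953 = 32.368 bar
a n²/V² = (6.36)(3.99)²/(6.61)² = 2.3174 bar
P = 32.368 − 2.3174 = 30.05 bar

P ≈ 30.05 bar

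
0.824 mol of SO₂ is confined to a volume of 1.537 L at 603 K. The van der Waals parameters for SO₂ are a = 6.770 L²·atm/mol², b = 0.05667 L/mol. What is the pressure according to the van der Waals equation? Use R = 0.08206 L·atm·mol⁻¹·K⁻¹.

P ≈ 25.41 atm

P = nRT/(V − nb) − a n²/V²
nRT/(V − nb) = (0.824)(0.08206)(603)/(1.537 − 0.824×0.05667) = 40.773/1.4903 = 27.359 atm
a n²/V² = (6.770)(0.824)²/(1.537)² = 1.9458 atm
P = 27.359 − 1.9458 = 25.41 atm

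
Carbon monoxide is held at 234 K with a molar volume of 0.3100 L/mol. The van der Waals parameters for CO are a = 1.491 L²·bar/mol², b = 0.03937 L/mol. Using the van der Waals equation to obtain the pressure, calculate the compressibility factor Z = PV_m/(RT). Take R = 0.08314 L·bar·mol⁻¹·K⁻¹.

P = RT/(V_m − b) − a/V_m² = (0.08314)(234)/(0.3100 − 0.03937) − 1.491/(0.3100)²
  = 19.455/0.27063 − 15.515 = 71.888 − 15.515 = 56.373 bar
Z = PV_m/(RT) = (56.373)(0.3100)/((0.08314)(234)) = 17.476/19.455 = 0.8983

Z ≈ 0.8983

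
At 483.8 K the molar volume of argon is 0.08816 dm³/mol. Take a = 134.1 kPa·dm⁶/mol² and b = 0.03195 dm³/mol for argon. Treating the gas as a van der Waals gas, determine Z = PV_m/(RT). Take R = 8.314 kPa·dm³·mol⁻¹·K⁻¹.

Z ≈ 1.190

P = RT/(V_m − b) − a/V_m² = (8.314)(483.8)/(0.08816 − 0.03195) − 134.1/(0.08816)²
  = 4022.3/0.056210 − 17254 = 71558 − 17254 = 54304 kPa
Z = PV_m/(RT) = (54304)(0.08816)/((8.314)(483.8)) = 4787.4/4022.3 = 1.190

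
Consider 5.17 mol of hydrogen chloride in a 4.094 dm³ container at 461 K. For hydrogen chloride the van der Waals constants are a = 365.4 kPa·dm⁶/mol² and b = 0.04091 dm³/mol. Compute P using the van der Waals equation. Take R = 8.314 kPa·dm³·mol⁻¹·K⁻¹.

P ≈ 4521 kPa

P = nRT/(V − nb) − a n²/V²
nRT/(V − nb) = (5.17)(8.314)(461)/(4.094 − 5.17×0.04091) = 19815/3.8825 = 5103.7 kPa
a n²/V² = (365.4)(5.17)²/(4.094)² = 582.71 kPa
P = 5103.7 − 582.71 = 4521 kPa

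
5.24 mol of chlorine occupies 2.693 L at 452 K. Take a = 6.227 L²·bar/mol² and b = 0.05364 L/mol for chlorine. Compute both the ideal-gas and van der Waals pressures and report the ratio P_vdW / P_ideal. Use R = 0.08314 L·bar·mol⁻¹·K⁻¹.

Ideal: P_ideal = nRT/V = (5.24)(0.08314)(452)/2.693 = 73.1212 bar
vdW: P = nRT/(V − nb) − a n²/V² = 196.915/2.41193 − 170.978/7.25225 = 81.6421 − 23.5759 = 58.0662 bar
Ratio = 58.0662/73.1212 = 0.7941

P_vdW / P_ideal ≈ 0.7941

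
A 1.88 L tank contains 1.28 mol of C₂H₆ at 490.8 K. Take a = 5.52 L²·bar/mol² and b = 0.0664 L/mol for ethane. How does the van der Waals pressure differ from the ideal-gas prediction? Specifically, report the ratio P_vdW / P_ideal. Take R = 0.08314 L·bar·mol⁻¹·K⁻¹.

P_vdW / P_ideal ≈ 0.9552

Ideal: P_ideal = nRT/V = (1.28)(0.08314)(490.8)/1.88 = 27.7822 bar
vdW: P = nRT/(V − nb) − a n²/V² = 52.2305/1.79501 − 9.04397/3.53440 = 29.0976 − 2.55884 = 26.5388 bar
Ratio = 26.5388/27.7822 = 0.9552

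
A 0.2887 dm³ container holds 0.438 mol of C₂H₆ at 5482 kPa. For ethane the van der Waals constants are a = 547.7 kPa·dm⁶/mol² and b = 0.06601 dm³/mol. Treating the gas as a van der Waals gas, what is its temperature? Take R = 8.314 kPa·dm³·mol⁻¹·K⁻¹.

T ≈ 481.0 K

T = (P + a n²/V²)(V − nb)/(nR)
P + a n²/V² = 5482 + (547.7)(0.438)²/(0.2887)² = 6742.7 kPa
V − nb = 0.2887 − (0.438)(0.06601) = 0.25979 dm³
T = (6742.7)(0.25979)/((0.438)(8.314)) = 481.0 K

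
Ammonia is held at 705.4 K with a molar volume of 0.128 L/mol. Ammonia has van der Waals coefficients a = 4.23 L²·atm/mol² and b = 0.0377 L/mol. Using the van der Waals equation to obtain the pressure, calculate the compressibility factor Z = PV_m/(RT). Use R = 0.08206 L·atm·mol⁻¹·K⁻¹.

P = RT/(V_m − b) − a/V_m² = (0.08206)(705.4)/(0.128 − 0.0377) − 4.23/(0.128)²
  = 57.885/0.090300 − 258.18 = 641.03 − 258.18 = 382.85 atm
Z = PV_m/(RT) = (382.85)(0.128)/((0.08206)(705.4)) = 49.005/57.885 = 0.8466

Z ≈ 0.8466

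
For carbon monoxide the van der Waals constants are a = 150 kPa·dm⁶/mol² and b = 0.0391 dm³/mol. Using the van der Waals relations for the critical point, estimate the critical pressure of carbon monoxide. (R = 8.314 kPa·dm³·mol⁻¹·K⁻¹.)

For a van der Waals gas, P_c = a/(27b²).
P_c = 150/(27×(0.0391)²) = 150/0.041278 = 3634 kPa

P_c ≈ 3634 kPa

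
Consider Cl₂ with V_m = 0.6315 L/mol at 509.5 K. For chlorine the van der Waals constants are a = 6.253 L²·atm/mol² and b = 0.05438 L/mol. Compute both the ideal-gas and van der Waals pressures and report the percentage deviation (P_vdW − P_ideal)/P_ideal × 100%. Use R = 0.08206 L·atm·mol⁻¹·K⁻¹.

-14.26 %

Ideal: P_ideal = RT/V_m = (0.08206)(509.5)/0.6315 = 66.2068 atm
vdW: P = RT/(V_m − b) − a/V_m² = 41.8096/0.577120 − 6.253/0.398792 = 72.4452 − 15.6799 = 56.7653 atm
% deviation = (56.7653 − 66.2068)/66.2068 × 100% = -14.26%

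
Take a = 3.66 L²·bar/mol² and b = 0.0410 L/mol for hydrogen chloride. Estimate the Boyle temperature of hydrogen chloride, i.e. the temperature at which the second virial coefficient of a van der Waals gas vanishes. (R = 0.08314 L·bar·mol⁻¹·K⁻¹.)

T_B ≈ 1074 K

For a van der Waals gas the second virial coefficient B₂ = b − a/(RT) vanishes at T_B = a/(Rb).
T_B = 3.66/(0.08314×0.0410) = 3.66/0.0034087 = 1074 K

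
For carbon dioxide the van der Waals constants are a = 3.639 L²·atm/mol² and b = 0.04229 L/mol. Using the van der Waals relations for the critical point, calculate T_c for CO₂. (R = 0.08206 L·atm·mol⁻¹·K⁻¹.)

For a van der Waals gas, T_c = 8a/(27Rb).
T_c = 8×3.639/(27×0.08206×0.04229) = 29.112/0.093699 = 310.7 K

T_c ≈ 310.7 K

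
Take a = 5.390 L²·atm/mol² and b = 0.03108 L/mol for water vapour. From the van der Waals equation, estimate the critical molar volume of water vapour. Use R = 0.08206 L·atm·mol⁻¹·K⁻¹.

V_m,c ≈ 0.09324 L/mol

For a van der Waals gas, V_m,c = 3b.
V_m,c = 3×0.03108 = 0.09324 L/mol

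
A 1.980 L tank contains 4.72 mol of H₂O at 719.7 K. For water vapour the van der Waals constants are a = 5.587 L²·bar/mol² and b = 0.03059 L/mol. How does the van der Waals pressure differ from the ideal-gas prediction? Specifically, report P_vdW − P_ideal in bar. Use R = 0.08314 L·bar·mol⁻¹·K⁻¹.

Ideal: P_ideal = nRT/V = (4.72)(0.08314)(719.7)/1.980 = 142.639 bar
vdW: P = nRT/(V − nb) − a n²/V² = 282.425/1.83562 − 124.469/3.92040 = 153.858 − 31.7491 = 122.109 bar
ΔP = 122.109 − 142.639 = -20.53 bar

ΔP ≈ -20.53 bar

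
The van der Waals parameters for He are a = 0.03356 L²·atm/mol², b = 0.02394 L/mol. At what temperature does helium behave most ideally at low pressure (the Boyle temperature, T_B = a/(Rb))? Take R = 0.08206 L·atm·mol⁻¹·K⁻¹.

T_B ≈ 17.08 K

For a van der Waals gas the second virial coefficient B₂ = b − a/(RT) vanishes at T_B = a/(Rb).
T_B = 0.03356/(0.08206×0.02394) = 0.03356/0.0019645 = 17.08 K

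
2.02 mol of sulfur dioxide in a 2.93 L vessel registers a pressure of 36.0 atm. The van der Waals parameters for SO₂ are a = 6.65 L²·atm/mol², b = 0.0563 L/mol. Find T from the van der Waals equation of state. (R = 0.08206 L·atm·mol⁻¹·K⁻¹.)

T = (P + a n²/V²)(V − nb)/(nR)
P + a n²/V² = 36.0 + (6.65)(2.02)²/(2.93)² = 39.161 atm
V − nb = 2.93 − (2.02)(0.0563) = 2.8163 L
T = (39.161)(2.8163)/((2.02)(0.08206)) = 665.3 K

T ≈ 665.3 K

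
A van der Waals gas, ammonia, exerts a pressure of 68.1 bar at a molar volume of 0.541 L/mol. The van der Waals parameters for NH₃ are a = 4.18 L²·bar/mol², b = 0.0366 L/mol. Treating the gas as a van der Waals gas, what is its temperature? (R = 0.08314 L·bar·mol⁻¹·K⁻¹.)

T ≈ 499.8 K

T = (P + a/V_m²)(V_m − b)/R
P + a/V_m² = 68.1 + 4.18/(0.541)² = 82.382 bar
V_m − b = 0.541 − 0.0366 = 0.50440 L/mol
T = (82.382)(0.50440)/0.08314 = 499.8 K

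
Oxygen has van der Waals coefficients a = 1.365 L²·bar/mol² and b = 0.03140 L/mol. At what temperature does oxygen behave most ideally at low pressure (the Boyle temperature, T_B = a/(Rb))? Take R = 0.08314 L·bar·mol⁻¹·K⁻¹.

For a van der Waals gas the second virial coefficient B₂ = b − a/(RT) vanishes at T_B = a/(Rb).
T_B = 1.365/(0.08314×0.03140) = 1.365/0.0026106 = 522.9 K

T_B ≈ 522.9 K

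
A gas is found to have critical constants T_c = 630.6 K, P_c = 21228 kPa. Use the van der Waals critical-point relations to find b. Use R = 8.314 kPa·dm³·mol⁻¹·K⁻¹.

From T_c = 8a/(27Rb) and P_c = a/(27b²): b = R T_c/(8 P_c).
b = (8.314)(630.6)/(8×21228) = 5242.8/169824 = 0.03087 dm³/mol

b ≈ 0.03087 dm³/mol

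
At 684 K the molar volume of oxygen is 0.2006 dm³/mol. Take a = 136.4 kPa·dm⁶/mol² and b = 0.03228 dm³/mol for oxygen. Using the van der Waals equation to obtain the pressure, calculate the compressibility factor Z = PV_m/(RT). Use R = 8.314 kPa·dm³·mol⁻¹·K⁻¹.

Z ≈ 1.072

P = RT/(V_m − b) − a/V_m² = (8.314)(684)/(0.2006 − 0.03228) − 136.4/(0.2006)²
  = 5686.8/0.16832 − 3389.6 = 33786 − 3389.6 = 30396 kPa
Z = PV_m/(RT) = (30396)(0.2006)/((8.314)(684)) = 6097.4/5686.8 = 1.072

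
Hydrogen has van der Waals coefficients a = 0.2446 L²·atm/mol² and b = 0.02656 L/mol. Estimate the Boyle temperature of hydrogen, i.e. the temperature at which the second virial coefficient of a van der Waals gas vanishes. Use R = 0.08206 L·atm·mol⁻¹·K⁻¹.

For a van der Waals gas the second virial coefficient B₂ = b − a/(RT) vanishes at T_B = a/(Rb).
T_B = 0.2446/(0.08206×0.02656) = 0.2446/0.0021795 = 112.2 K

T_B ≈ 112.2 K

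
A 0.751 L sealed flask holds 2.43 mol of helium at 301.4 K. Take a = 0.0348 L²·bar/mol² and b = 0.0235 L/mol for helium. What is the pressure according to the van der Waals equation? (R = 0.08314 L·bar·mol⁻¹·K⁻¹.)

P ≈ 87.39 bar

P = nRT/(V − nb) − a n²/V²
nRT/(V − nb) = (2.43)(0.08314)(301.4)/(0.751 − 2.43×0.0235) = 60.892/0.69390 = 87.753 bar
a n²/V² = (0.0348)(2.43)²/(0.751)² = 0.36434 bar
P = 87.753 − 0.36434 = 87.39 bar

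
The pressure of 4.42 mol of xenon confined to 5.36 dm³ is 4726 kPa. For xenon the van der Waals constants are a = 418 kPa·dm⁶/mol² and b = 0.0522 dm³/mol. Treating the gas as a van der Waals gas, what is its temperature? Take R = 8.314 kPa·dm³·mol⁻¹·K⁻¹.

T ≈ 699.3 K

T = (P + a n²/V²)(V − nb)/(nR)
P + a n²/V² = 4726 + (418)(4.42)²/(5.36)² = 5010.2 kPa
V − nb = 5.36 − (4.42)(0.0522) = 5.1293 dm³
T = (5010.2)(5.1293)/((4.42)(8.314)) = 699.3 K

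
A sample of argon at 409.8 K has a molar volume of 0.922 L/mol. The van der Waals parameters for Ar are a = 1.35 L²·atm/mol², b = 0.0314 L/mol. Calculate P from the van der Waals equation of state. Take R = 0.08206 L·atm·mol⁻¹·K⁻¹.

P ≈ 36.17 atm

P = RT/(V_m − b) − a/V_m²
RT/(V_m − b) = (0.08206)(409.8)/(0.922 − 0.0314) = 33.628/0.89060 = 37.759 atm
a/V_m² = 1.35/(0.922)² = 1.5881 atm
P = 37.759 − 1.5881 = 36.17 atm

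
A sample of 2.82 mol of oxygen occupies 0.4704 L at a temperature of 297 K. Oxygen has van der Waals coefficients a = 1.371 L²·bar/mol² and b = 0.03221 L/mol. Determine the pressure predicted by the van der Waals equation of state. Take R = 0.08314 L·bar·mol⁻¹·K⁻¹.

P = nRT/(V − nb) − a n²/V²
nRT/(V − nb) = (2.82)(0.08314)(297)/(0.4704 − 2.82×0.03221) = 69.633/0.37957 = 183.45 bar
a n²/V² = (1.371)(2.82)²/(0.4704)² = 49.272 bar
P = 183.45 − 49.272 = 134.2 bar

P ≈ 134.2 bar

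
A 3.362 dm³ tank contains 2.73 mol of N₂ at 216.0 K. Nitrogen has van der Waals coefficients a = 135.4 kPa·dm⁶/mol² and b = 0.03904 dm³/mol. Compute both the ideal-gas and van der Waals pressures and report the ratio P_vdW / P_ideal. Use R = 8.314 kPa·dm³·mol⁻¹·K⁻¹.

Ideal: P_ideal = nRT/V = (2.73)(8.314)(216.0)/3.362 = 1458.24 kPa
vdW: P = nRT/(V − nb) − a n²/V² = 4902.60/3.25542 − 1009.12/11.3030 = 1505.98 − 89.2790 = 1416.70 kPa
Ratio = 1416.70/1458.24 = 0.9715

P_vdW / P_ideal ≈ 0.9715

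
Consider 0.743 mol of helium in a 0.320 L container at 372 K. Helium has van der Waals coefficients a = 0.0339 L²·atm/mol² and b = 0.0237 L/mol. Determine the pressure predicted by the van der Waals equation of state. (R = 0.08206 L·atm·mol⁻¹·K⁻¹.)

P ≈ 74.82 atm

P = nRT/(V − nb) − a n²/V²
nRT/(V − nb) = (0.743)(0.08206)(372)/(0.320 − 0.743×0.0237) = 22.681/0.30239 = 75.006 atm
a n²/V² = (0.0339)(0.743)²/(0.320)² = 0.18276 atm
P = 75.006 − 0.18276 = 74.82 atm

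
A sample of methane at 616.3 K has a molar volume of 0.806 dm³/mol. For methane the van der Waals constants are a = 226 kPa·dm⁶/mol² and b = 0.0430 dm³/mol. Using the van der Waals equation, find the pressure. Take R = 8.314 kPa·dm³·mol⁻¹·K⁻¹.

P ≈ 6368 kPa

P = RT/(V_m − b) − a/V_m²
RT/(V_m − b) = (8.314)(616.3)/(0.806 − 0.0430) = 5123.9/0.76300 = 6715.5 kPa
a/V_m² = 226/(0.806)² = 347.89 kPa
P = 6715.5 − 347.89 = 6368 kPa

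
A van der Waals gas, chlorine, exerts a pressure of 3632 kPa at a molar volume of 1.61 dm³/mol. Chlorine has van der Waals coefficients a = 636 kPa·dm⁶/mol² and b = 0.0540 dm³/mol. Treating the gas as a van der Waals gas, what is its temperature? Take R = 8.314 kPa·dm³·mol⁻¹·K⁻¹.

T ≈ 725.7 K

T = (P + a/V_m²)(V_m − b)/R
P + a/V_m² = 3632 + 636/(1.61)² = 3877.4 kPa
V_m − b = 1.61 − 0.0540 = 1.5560 dm³/mol
T = (3877.4)(1.5560)/8.314 = 725.7 K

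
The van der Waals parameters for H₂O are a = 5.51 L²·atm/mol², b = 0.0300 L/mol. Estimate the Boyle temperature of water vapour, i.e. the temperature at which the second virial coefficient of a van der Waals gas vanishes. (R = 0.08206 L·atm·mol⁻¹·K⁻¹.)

For a van der Waals gas the second virial coefficient B₂ = b − a/(RT) vanishes at T_B = a/(Rb).
T_B = 5.51/(0.08206×0.0300) = 5.51/0.0024618 = 2238 K

T_B ≈ 2238 K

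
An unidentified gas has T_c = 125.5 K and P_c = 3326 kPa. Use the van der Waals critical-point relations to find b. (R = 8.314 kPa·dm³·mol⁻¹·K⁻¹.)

b ≈ 0.03921 dm³/mol

From T_c = 8a/(27Rb) and P_c = a/(27b²): b = R T_c/(8 P_c).
b = (8.314)(125.5)/(8×3326) = 1043.4/26608 = 0.03921 dm³/mol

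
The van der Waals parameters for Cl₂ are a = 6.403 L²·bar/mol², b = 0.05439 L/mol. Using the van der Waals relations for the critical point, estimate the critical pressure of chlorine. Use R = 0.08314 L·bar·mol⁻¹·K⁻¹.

P_c ≈ 80.16 bar

For a van der Waals gas, P_c = a/(27b²).
P_c = 6.403/(27×(0.05439)²) = 6.403/0.079873 = 80.16 bar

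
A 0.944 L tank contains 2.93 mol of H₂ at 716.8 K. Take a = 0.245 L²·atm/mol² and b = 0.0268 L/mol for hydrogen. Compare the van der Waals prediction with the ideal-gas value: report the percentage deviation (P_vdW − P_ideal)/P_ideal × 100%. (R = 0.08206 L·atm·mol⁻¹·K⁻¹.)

7.78 %

Ideal: P_ideal = nRT/V = (2.93)(0.08206)(716.8)/0.944 = 182.568 atm
vdW: P = nRT/(V − nb) − a n²/V² = 172.344/0.865476 − 2.10330/0.891136 = 199.132 − 2.36025 = 196.772 atm
% deviation = (196.772 − 182.568)/182.568 × 100% = 7.78%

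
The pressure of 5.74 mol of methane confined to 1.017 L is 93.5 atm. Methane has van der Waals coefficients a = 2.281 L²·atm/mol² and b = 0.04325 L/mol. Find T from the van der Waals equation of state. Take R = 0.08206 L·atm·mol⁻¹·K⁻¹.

T ≈ 271.2 K

T = (P + a n²/V²)(V − nb)/(nR)
P + a n²/V² = 93.5 + (2.281)(5.74)²/(1.017)² = 166.16 atm
V − nb = 1.017 − (5.74)(0.04325) = 0.76875 L
T = (166.16)(0.76875)/((5.74)(0.08206)) = 271.2 K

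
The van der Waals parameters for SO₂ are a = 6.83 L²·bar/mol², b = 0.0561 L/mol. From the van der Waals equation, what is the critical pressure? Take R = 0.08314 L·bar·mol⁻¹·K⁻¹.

P_c ≈ 80.38 bar

For a van der Waals gas, P_c = a/(27b²).
P_c = 6.83/(27×(0.0561)²) = 6.83/0.084975 = 80.38 bar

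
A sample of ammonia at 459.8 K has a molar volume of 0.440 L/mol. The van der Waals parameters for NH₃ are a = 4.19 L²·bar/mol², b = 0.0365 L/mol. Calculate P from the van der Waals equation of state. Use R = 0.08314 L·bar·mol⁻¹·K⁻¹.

P = RT/(V_m − b) − a/V_m²
RT/(V_m − b) = (0.08314)(459.8)/(0.440 − 0.0365) = 38.228/0.40350 = 94.741 bar
a/V_m² = 4.19/(0.440)² = 21.643 bar
P = 94.741 − 21.643 = 73.10 bar

P ≈ 73.10 bar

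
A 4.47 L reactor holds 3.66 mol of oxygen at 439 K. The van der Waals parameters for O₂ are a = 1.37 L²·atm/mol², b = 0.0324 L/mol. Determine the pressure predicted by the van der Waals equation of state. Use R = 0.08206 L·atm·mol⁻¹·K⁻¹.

P ≈ 29.38 atm

P = nRT/(V − nb) − a n²/V²
nRT/(V − nb) = (3.66)(0.08206)(439)/(4.47 − 3.66×0.0324) = 131.85/4.3514 = 30.301 atm
a n²/V² = (1.37)(3.66)²/(4.47)² = 0.91848 atm
P = 30.301 − 0.91848 = 29.38 atm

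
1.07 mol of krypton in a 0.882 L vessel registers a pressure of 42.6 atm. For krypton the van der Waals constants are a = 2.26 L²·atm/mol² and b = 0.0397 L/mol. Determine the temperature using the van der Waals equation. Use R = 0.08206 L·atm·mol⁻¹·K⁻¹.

T ≈ 439.1 K

T = (P + a n²/V²)(V − nb)/(nR)
P + a n²/V² = 42.6 + (2.26)(1.07)²/(0.882)² = 45.926 atm
V − nb = 0.882 − (1.07)(0.0397) = 0.83952 L
T = (45.926)(0.83952)/((1.07)(0.08206)) = 439.1 K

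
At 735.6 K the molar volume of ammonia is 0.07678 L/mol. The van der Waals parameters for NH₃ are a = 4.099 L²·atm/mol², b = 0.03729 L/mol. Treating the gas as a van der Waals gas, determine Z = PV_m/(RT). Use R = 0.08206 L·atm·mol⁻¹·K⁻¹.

Z ≈ 1.060

P = RT/(V_m − b) − a/V_m² = (0.08206)(735.6)/(0.07678 − 0.03729) − 4.099/(0.07678)²
  = 60.363/0.039490 − 695.32 = 1528.6 − 695.32 = 833.3 atm
Z = PV_m/(RT) = (833.3)(0.07678)/((0.08206)(735.6)) = 63.981/60.363 = 1.060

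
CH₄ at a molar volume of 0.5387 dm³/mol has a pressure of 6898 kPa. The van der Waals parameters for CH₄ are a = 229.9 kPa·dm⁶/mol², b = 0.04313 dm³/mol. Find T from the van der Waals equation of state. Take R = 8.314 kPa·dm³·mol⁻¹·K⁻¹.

T ≈ 458.4 K

T = (P + a/V_m²)(V_m − b)/R
P + a/V_m² = 6898 + 229.9/(0.5387)² = 7690.2 kPa
V_m − b = 0.5387 − 0.04313 = 0.49557 dm³/mol
T = (7690.2)(0.49557)/8.314 = 458.4 K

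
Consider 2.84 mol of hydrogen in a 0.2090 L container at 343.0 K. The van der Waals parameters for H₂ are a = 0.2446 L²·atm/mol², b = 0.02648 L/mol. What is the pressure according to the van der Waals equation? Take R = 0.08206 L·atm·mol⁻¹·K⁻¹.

P = nRT/(V − nb) − a n²/V²
nRT/(V − nb) = (2.84)(0.08206)(343.0)/(0.2090 − 2.84×0.02648) = 79.936/0.13380 = 597.43 atm
a n²/V² = (0.2446)(2.84)²/(0.2090)² = 45.165 atm
P = 597.43 − 45.165 = 552.3 atm

P ≈ 552.3 atm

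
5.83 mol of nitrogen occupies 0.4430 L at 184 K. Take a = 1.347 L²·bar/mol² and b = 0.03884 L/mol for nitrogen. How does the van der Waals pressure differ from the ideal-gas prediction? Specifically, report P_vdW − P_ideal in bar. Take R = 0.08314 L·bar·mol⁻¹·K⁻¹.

Ideal: P_ideal = nRT/V = (5.83)(0.08314)(184)/0.4430 = 201.323 bar
vdW: P = nRT/(V − nb) − a n²/V² = 89.1859/0.216563 − 45.7830/0.196249 = 411.824 − 233.290 = 178.534 bar
ΔP = 178.534 − 201.323 = -22.79 bar

ΔP ≈ -22.79 bar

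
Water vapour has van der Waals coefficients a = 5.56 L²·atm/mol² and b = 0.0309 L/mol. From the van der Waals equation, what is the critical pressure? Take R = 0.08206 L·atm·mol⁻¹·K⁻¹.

For a van der Waals gas, P_c = a/(27b²).
P_c = 5.56/(27×(0.0309)²) = 5.56/0.025780 = 215.7 atm

P_c ≈ 215.7 atm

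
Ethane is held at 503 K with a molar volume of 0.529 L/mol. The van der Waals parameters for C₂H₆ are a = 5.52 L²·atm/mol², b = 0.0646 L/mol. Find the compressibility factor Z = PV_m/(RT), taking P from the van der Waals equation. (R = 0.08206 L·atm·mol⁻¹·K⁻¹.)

Z ≈ 0.8863

P = RT/(V_m − b) − a/V_m² = (0.08206)(503)/(0.529 − 0.0646) − 5.52/(0.529)²
  = 41.276/0.46440 − 19.725 = 88.880 − 19.725 = 69.155 atm
Z = PV_m/(RT) = (69.155)(0.529)/((0.08206)(503)) = 36.583/41.276 = 0.8863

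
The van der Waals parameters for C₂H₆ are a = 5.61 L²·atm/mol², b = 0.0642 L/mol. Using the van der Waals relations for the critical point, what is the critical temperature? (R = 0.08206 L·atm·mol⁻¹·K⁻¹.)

For a van der Waals gas, T_c = 8a/(27Rb).
T_c = 8×5.61/(27×0.08206×0.0642) = 44.880/0.14224 = 315.5 K

T_c ≈ 315.5 K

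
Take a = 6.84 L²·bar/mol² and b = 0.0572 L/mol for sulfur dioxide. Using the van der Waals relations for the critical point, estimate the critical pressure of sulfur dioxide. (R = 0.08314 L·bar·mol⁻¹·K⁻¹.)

P_c ≈ 77.43 bar

For a van der Waals gas, P_c = a/(27b²).
P_c = 6.84/(27×(0.0572)²) = 6.84/0.088340 = 77.43 bar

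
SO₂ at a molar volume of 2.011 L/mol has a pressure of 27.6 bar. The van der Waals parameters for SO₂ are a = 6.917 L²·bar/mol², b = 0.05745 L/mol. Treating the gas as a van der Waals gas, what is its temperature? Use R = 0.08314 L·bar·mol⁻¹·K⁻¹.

T ≈ 688.7 K

T = (P + a/V_m²)(V_m − b)/R
P + a/V_m² = 27.6 + 6.917/(2.011)² = 29.310 bar
V_m − b = 2.011 − 0.05745 = 1.9536 L/mol
T = (29.310)(1.9536)/0.08314 = 688.7 K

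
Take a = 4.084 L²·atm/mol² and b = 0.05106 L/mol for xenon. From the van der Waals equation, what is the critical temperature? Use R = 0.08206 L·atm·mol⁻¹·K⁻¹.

T_c ≈ 288.8 K

For a van der Waals gas, T_c = 8a/(27Rb).
T_c = 8×4.084/(27×0.08206×0.05106) = 32.672/0.11313 = 288.8 K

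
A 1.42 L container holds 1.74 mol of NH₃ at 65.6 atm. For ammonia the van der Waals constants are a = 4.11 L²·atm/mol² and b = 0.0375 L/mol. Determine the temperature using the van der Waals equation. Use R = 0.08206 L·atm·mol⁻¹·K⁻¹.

T = (P + a n²/V²)(V − nb)/(nR)
P + a n²/V² = 65.6 + (4.11)(1.74)²/(1.42)² = 71.771 atm
V − nb = 1.42 − (1.74)(0.0375) = 1.3548 L
T = (71.771)(1.3548)/((1.74)(0.08206)) = 681.0 K

T ≈ 681.0 K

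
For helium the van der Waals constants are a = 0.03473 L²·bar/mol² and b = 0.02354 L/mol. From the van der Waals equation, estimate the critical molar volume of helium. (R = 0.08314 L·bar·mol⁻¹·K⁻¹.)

For a van der Waals gas, V_m,c = 3b.
V_m,c = 3×0.02354 = 0.07062 L/mol

V_m,c ≈ 0.07062 L/mol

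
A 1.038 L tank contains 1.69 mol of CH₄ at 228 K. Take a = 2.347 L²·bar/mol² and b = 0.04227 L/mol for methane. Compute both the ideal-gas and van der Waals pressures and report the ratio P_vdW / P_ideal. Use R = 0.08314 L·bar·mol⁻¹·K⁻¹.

Ideal: P_ideal = nRT/V = (1.69)(0.08314)(228)/1.038 = 30.8627 bar
vdW: P = nRT/(V − nb) − a n²/V² = 32.0355/0.966564 − 6.70327/1.07744 = 33.1437 − 6.22148 = 26.9222 bar
Ratio = 26.9222/30.8627 = 0.8723

P_vdW / P_ideal ≈ 0.8723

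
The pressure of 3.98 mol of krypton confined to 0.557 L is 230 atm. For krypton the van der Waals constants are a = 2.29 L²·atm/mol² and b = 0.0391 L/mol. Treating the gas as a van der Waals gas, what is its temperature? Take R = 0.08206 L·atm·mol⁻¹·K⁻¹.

T = (P + a n²/V²)(V − nb)/(nR)
P + a n²/V² = 230 + (2.29)(3.98)²/(0.557)² = 346.92 atm
V − nb = 0.557 − (3.98)(0.0391) = 0.40138 L
T = (346.92)(0.40138)/((3.98)(0.08206)) = 426.4 K

T ≈ 426.4 K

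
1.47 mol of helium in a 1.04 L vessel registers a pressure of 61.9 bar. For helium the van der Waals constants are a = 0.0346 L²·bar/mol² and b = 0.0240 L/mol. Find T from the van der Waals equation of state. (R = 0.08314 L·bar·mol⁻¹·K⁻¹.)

T = (P + a n²/V²)(V − nb)/(nR)
P + a n²/V² = 61.9 + (0.0346)(1.47)²/(1.04)² = 61.969 bar
V − nb = 1.04 − (1.47)(0.0240) = 1.0047 L
T = (61.969)(1.0047)/((1.47)(0.08314)) = 509.4 K

T ≈ 509.4 K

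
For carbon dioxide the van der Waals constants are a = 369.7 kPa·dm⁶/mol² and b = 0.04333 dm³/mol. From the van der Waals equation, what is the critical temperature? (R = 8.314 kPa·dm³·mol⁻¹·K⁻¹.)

T_c ≈ 304.1 K

For a van der Waals gas, T_c = 8a/(27Rb).
T_c = 8×369.7/(27×8.314×0.04333) = 2957.6/9.7266 = 304.1 K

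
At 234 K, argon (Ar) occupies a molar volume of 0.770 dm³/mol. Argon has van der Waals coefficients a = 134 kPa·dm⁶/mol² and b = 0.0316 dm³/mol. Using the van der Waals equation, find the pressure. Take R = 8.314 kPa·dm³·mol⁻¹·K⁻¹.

P ≈ 2409 kPa

P = RT/(V_m − b) − a/V_m²
RT/(V_m − b) = (8.314)(234)/(0.770 − 0.0316) = 1945.5/0.73840 = 2634.8 kPa
a/V_m² = 134/(0.770)² = 226.01 kPa
P = 2634.8 − 226.01 = 2409 kPa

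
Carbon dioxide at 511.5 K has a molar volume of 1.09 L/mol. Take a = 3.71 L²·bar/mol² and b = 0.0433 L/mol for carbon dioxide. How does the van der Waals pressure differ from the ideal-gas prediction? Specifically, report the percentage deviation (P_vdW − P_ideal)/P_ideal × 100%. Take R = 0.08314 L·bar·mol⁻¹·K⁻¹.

-3.87 %

Ideal: P_ideal = RT/V_m = (0.08314)(511.5)/1.09 = 39.0148 bar
vdW: P = RT/(V_m − b) − a/V_m² = 42.5261/1.04670 − 3.71/1.18810 = 40.6287 − 3.12263 = 37.5061 bar
% deviation = (37.5061 − 39.0148)/39.0148 × 100% = -3.87%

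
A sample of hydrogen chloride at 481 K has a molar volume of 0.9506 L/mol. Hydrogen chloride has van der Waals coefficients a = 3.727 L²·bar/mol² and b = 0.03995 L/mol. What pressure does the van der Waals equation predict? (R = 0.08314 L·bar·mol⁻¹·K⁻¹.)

P = RT/(V_m − b) − a/V_m²
RT/(V_m − b) = (0.08314)(481)/(0.9506 − 0.03995) = 39.990/0.91065 = 43.914 bar
a/V_m² = 3.727/(0.9506)² = 4.1244 bar
P = 43.914 − 4.1244 = 39.79 bar

P ≈ 39.79 bar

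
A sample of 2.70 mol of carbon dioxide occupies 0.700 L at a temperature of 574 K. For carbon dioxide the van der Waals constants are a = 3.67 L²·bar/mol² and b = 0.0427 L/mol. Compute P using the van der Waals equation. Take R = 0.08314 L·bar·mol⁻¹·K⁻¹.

P = nRT/(V − nb) − a n²/V²
nRT/(V − nb) = (2.70)(0.08314)(574)/(0.700 − 2.70×0.0427) = 128.85/0.58471 = 220.37 bar
a n²/V² = (3.67)(2.70)²/(0.700)² = 54.601 bar
P = 220.37 − 54.601 = 165.8 bar

P ≈ 165.8 bar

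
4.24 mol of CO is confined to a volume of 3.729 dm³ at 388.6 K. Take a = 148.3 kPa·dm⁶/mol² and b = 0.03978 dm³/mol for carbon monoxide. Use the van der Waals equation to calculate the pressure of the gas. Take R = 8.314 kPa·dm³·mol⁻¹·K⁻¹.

P ≈ 3656 kPa

P = nRT/(V − nb) − a n²/V²
nRT/(V − nb) = (4.24)(8.314)(388.6)/(3.729 − 4.24×0.03978) = 13699/3.5603 = 3847.7 kPa
a n²/V² = (148.3)(4.24)²/(3.729)² = 191.73 kPa
P = 3847.7 − 191.73 = 3656 kPa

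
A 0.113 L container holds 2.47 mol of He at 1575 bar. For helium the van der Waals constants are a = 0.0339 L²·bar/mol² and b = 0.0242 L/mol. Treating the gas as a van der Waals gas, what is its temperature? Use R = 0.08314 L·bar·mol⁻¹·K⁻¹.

T = (P + a n²/V²)(V − nb)/(nR)
P + a n²/V² = 1575 + (0.0339)(2.47)²/(0.113)² = 1591.2 bar
V − nb = 0.113 − (2.47)(0.0242) = 0.053226 L
T = (1591.2)(0.053226)/((2.47)(0.08314)) = 412.4 K

T ≈ 412.4 K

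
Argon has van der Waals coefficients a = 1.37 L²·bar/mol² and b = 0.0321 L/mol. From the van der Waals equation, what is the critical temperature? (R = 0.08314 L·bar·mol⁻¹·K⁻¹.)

For a van der Waals gas, T_c = 8a/(27Rb).
T_c = 8×1.37/(27×0.08314×0.0321) = 10.960/0.072057 = 152.1 K

T_c ≈ 152.1 K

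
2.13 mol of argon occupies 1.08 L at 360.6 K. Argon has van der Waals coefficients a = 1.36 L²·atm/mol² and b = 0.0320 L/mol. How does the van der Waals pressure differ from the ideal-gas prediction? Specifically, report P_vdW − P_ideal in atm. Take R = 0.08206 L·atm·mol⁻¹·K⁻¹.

ΔP ≈ -1.359 atm

Ideal: P_ideal = nRT/V = (2.13)(0.08206)(360.6)/1.08 = 58.3597 atm
vdW: P = nRT/(V − nb) − a n²/V² = 63.0285/1.01184 − 6.17018/1.16640 = 62.2910 − 5.28993 = 57.0011 atm
ΔP = 57.0011 − 58.3597 = -1.359 atm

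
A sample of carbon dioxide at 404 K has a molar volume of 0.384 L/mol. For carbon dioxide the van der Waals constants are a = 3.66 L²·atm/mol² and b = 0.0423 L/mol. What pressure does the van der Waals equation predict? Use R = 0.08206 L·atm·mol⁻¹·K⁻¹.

P = RT/(V_m − b) − a/V_m²
RT/(V_m − b) = (0.08206)(404)/(0.384 − 0.0423) = 33.152/0.34170 = 97.021 atm
a/V_m² = 3.66/(0.384)² = 24.821 atm
P = 97.021 − 24.821 = 72.20 atm

P ≈ 72.20 atm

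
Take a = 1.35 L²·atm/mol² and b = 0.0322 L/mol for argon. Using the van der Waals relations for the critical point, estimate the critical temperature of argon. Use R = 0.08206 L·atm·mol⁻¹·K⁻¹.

T_c ≈ 151.4 K

For a van der Waals gas, T_c = 8a/(27Rb).
T_c = 8×1.35/(27×0.08206×0.0322) = 10.800/0.071343 = 151.4 K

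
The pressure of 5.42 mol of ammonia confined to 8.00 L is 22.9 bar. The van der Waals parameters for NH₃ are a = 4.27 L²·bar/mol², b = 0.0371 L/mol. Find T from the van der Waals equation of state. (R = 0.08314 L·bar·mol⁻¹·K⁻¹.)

T ≈ 430.3 K

T = (P + a n²/V²)(V − nb)/(nR)
P + a n²/V² = 22.9 + (4.27)(5.42)²/(8.00)² = 24.860 bar
V − nb = 8.00 − (5.42)(0.0371) = 7.7989 L
T = (24.860)(7.7989)/((5.42)(0.08314)) = 430.3 K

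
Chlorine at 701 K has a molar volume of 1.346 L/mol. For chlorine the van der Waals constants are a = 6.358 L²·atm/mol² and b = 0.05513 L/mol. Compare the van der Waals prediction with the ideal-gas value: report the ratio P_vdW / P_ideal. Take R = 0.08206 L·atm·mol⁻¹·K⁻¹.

Ideal: P_ideal = RT/V_m = (0.08206)(701)/1.346 = 42.7370 atm
vdW: P = RT/(V_m − b) − a/V_m² = 57.5241/1.29087 − 6.358/1.81172 = 44.5623 − 3.50937 = 41.0529 atm
Ratio = 41.0529/42.7370 = 0.9606

P_vdW / P_ideal ≈ 0.9606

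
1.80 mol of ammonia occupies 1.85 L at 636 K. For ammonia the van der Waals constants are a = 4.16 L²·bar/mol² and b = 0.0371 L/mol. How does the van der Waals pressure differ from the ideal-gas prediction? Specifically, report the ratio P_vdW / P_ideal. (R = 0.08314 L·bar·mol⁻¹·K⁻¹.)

P_vdW / P_ideal ≈ 0.9609

Ideal: P_ideal = nRT/V = (1.80)(0.08314)(636)/1.85 = 51.4479 bar
vdW: P = nRT/(V − nb) − a n²/V² = 95.1787/1.78322 − 13.4784/3.42250 = 53.3746 − 3.93817 = 49.4364 bar
Ratio = 49.4364/51.4479 = 0.9609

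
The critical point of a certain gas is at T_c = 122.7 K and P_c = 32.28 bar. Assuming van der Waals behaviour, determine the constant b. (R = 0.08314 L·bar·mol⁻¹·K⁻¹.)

b ≈ 0.03950 L/mol

From T_c = 8a/(27Rb) and P_c = a/(27b²): b = R T_c/(8 P_c).
b = (0.08314)(122.7)/(8×32.28) = 10.201/258.24 = 0.03950 L/mol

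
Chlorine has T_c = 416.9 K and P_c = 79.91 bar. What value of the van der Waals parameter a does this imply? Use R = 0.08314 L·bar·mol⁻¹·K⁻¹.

From T_c = 8a/(27Rb) and P_c = a/(27b²): a = 27 R² T_c²/(64 P_c).
a = 27×(0.08314)²×(416.9)²/(64×79.91) = 32438/5114.2 = 6.343 L²·bar/mol²

a ≈ 6.343 L²·bar/mol²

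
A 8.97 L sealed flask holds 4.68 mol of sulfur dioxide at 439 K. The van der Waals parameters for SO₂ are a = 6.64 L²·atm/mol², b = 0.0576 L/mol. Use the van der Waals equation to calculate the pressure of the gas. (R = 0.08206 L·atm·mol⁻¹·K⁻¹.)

P ≈ 17.57 atm

P = nRT/(V − nb) − a n²/V²
nRT/(V − nb) = (4.68)(0.08206)(439)/(8.97 − 4.68×0.0576) = 168.59/8.7004 = 19.377 atm
a n²/V² = (6.64)(4.68)²/(8.97)² = 1.8075 atm
P = 19.377 − 1.8075 = 17.57 atm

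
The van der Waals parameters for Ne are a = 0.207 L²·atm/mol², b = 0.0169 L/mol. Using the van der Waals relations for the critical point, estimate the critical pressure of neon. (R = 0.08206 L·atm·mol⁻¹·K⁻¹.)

P_c ≈ 26.84 atm

For a van der Waals gas, P_c = a/(27b²).
P_c = 0.207/(27×(0.0169)²) = 0.207/0.0077115 = 26.84 atm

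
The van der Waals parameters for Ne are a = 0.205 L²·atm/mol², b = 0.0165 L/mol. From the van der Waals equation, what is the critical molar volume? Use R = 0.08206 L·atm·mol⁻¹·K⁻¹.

V_m,c ≈ 0.04950 L/mol

For a van der Waals gas, V_m,c = 3b.
V_m,c = 3×0.0165 = 0.04950 L/mol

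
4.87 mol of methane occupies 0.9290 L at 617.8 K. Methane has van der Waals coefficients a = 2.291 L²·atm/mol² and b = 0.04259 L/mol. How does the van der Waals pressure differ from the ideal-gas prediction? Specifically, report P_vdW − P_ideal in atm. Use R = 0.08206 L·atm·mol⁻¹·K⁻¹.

ΔP ≈ 13.43 atm

Ideal: P_ideal = nRT/V = (4.87)(0.08206)(617.8)/0.9290 = 265.762 atm
vdW: P = nRT/(V − nb) − a n²/V² = 246.893/0.721587 − 54.3354/0.863041 = 342.153 − 62.9581 = 279.195 atm
ΔP = 279.195 − 265.762 = 13.43 atm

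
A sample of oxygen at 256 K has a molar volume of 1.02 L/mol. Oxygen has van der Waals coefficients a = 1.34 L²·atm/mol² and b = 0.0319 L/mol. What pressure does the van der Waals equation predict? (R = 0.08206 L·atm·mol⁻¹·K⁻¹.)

P ≈ 19.97 atm

P = RT/(V_m − b) − a/V_m²
RT/(V_m − b) = (0.08206)(256)/(1.02 − 0.0319) = 21.007/0.98810 = 21.260 atm
a/V_m² = 1.34/(1.02)² = 1.2880 atm
P = 21.260 − 1.2880 = 19.97 atm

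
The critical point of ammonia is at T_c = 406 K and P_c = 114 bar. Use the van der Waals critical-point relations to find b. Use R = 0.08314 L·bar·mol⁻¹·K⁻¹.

From T_c = 8a/(27Rb) and P_c = a/(27b²): b = R T_c/(8 P_c).
b = (0.08314)(406)/(8×114) = 33.755/912.00 = 0.03701 L/mol

b ≈ 0.03701 L/mol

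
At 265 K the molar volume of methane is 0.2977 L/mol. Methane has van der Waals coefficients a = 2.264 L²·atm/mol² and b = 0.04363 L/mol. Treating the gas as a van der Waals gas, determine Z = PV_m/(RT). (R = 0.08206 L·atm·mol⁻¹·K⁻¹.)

P = RT/(V_m − b) − a/V_m² = (0.08206)(265)/(0.2977 − 0.04363) − 2.264/(0.2977)²
  = 21.746/0.25407 − 25.546 = 85.591 − 25.546 = 60.045 atm
Z = PV_m/(RT) = (60.045)(0.2977)/((0.08206)(265)) = 17.875/21.746 = 0.8220

Z ≈ 0.8220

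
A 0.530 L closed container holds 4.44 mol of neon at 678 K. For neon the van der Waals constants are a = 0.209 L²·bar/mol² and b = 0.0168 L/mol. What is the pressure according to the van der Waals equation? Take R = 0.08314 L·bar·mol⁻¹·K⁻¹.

P = nRT/(V − nb) − a n²/V²
nRT/(V − nb) = (4.44)(0.08314)(678)/(0.530 − 4.44×0.0168) = 250.28/0.45541 = 549.57 bar
a n²/V² = (0.209)(4.44)²/(0.530)² = 14.668 bar
P = 549.57 − 14.668 = 534.9 bar

P ≈ 534.9 bar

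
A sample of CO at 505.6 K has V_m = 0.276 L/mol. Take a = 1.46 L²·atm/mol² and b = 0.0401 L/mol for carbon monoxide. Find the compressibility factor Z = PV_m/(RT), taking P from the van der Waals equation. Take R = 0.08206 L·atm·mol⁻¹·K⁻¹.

Z ≈ 1.042

P = RT/(V_m − b) − a/V_m² = (0.08206)(505.6)/(0.276 − 0.0401) − 1.46/(0.276)²
  = 41.490/0.23590 − 19.166 = 175.88 − 19.166 = 156.71 atm
Z = PV_m/(RT) = (156.71)(0.276)/((0.08206)(505.6)) = 43.252/41.490 = 1.042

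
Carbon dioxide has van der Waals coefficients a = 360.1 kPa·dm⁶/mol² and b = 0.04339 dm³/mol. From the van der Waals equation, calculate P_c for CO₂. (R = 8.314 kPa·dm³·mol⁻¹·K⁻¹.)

P_c ≈ 7084 kPa

For a van der Waals gas, P_c = a/(27b²).
P_c = 360.1/(27×(0.04339)²) = 360.1/0.050833 = 7084 kPa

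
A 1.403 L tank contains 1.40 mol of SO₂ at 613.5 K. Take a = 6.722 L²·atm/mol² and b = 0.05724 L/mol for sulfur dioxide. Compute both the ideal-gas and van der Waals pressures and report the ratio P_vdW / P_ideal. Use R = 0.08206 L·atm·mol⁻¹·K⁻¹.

P_vdW / P_ideal ≈ 0.9273

Ideal: P_ideal = nRT/V = (1.40)(0.08206)(613.5)/1.403 = 50.2362 atm
vdW: P = nRT/(V − nb) − a n²/V² = 70.4813/1.32286 − 13.1751/1.96841 = 53.2795 − 6.69327 = 46.5862 atm
Ratio = 46.5862/50.2362 = 0.9273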